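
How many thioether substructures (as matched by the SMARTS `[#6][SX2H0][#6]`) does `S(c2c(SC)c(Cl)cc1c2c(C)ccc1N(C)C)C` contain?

[#6][SX2H0][#6] is the SMARTS for a thioether: an aliphatic sulfur bridging two carbons with no H on the sulfur.
The molecule carries 2 separate instances of a methylthio ether (-SCH3) meeting every constraint; each maps to a distinct set of atoms, giving 2 matches.

2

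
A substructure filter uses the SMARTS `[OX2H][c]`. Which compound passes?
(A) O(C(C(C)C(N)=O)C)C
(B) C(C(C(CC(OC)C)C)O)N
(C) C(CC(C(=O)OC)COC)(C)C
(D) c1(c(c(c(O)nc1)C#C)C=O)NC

[OX2H][c] describes a hydroxyl oxygen attached to an aromatic carbon (a phenol).
(A) has a methoxy ether (-OCH3) but the oxygen has H0, not H1.
(B) has a hydroxyl group (-OH) but the -OH is on an aliphatic carbon, not an aromatic c.
(C) has a methoxy ether (-OCH3) but the oxygen has H0, not H1.
(D) contains a hydroxyl group (-OH), which satisfies every atom and bond constraint.
So the answer is (D).

D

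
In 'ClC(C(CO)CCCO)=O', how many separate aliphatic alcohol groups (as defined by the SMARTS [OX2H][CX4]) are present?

2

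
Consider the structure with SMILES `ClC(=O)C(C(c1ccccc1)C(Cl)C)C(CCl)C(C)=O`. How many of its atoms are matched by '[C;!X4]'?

The query [C;!X4] means: aliphatic carbon that does not have four total connections.
Check the 20 heavy atoms by environment: 7× C (X4) → no; 3× Cl (X1) → no; 2× C (X3) → match; 2× O (X1) → no; 6× c (aromatic, X3) → no.
That gives 2 matching atoms.

2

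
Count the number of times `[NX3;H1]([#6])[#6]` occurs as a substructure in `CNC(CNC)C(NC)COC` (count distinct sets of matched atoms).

3

[NX3;H1]([#6])[#6] is the SMARTS for a secondary amine: a trivalent nitrogen with one H, bonded to two carbons.
The molecule carries 3 separate instances of an N-methylamino group (-NHCH3) meeting every constraint; each maps to a distinct set of atoms, giving 3 matches.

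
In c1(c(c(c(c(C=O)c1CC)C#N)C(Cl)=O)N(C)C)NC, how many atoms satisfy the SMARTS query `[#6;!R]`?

The query [#6;!R] means: carbon not in any ring.
Check the 20 heavy atoms by environment: 6× c (aromatic, in 6-ring) → no; 8× C (acyclic) → match; 2× O (acyclic) → no; 3× N (acyclic) → no; 1× Cl (acyclic) → no.
That gives 8 matching atoms.

8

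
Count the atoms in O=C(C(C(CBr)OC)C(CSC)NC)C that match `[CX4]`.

The query [CX4] means: C with X4: aliphatic carbon with exactly 4 total connections (bonds + H).
Check the 15 heavy atoms by environment: 9× C (X4) → match; 1× O (X2) → no; 1× Br (X1) → no; 1× S (X2) → no; 1× N (X3) → no; 1× C (X3) → no; 1× O (X1) → no.
That gives 9 matching atoms.

9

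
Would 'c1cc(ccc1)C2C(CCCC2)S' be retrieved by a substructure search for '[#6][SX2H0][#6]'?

No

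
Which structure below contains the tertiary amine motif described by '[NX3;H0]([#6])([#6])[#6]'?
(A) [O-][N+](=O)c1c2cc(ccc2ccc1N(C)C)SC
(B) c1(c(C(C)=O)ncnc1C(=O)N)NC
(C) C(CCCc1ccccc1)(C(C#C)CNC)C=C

A

[NX3;H0]([#6])([#6])[#6] describes a trivalent nitrogen with no H, bonded to three carbons (a tertiary amine).
(A) contains a dimethylamino group (-N(CH3)2), which satisfies every atom and bond constraint.
(B) has a primary amide (-C(=O)NH2) but the amide nitrogen has H2 and only one carbon neighbour.
(C) has an N-methylamino group (-NHCH3) but the nitrogen still has one H (H1), not H0.
So the answer is (A).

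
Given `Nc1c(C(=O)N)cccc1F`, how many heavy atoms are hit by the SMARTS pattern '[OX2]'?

0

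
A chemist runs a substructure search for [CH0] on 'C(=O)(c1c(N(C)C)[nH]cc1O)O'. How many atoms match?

1

Check the 12 heavy atoms by environment: 1× n (aromatic, H1) → no; 1× c (aromatic, H1) → no; 3× c (aromatic, H0) → no; 2× O (H1) → no; 1× C (H0) → match; 1× O (H0) → no; 1× N (H0) → no; 2× C (H3) → no.
That gives 1 matching atom.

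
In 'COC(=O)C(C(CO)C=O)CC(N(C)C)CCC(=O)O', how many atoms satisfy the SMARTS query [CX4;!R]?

10

Check the 20 heavy atoms by environment: 10× C (X4, acyclic) → match; 3× C (X3, acyclic) → no; 3× O (X1, acyclic) → no; 3× O (X2, acyclic) → no; 1× N (X3, acyclic) → no.
That gives 10 matching atoms.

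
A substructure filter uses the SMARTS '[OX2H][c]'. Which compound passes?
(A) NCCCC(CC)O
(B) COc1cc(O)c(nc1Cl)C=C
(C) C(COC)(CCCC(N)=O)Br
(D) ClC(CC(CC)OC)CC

[OX2H][c] describes a hydroxyl oxygen attached to an aromatic carbon (a phenol).
(A) has a hydroxyl group (-OH) but the -OH is on an aliphatic carbon, not an aromatic c.
(B) contains a hydroxyl group (-OH), which satisfies every atom and bond constraint.
(C) has a methoxy ether (-OCH3) but the oxygen has H0, not H1.
(D) has a methoxy ether (-OCH3) but the oxygen has H0, not H1.
So the answer is (B).

B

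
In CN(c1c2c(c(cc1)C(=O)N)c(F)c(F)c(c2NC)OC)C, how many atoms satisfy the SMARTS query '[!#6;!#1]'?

7

The query [!#6;!#1] means: not carbon and not hydrogen — any heteroatom.
Check the 22 heavy atoms by environment: 10× c (aromatic) → no; 3× N → match; 5× C → no; 2× F → match; 2× O → match.
Summing the matching environments: 3 + 2 + 2 = 7 matching atoms.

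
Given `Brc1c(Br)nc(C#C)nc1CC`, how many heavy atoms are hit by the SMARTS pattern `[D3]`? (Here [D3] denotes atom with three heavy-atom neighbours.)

The query [D3] means: atom with exactly three heavy-atom neighbours.
Check the 12 heavy atoms by environment: 2× n (aromatic, D2) → no; 4× c (aromatic, D3) → match; 2× C (D2) → no; 2× C (D1) → no; 2× Br (D1) → no.
That gives 4 matching atoms.

4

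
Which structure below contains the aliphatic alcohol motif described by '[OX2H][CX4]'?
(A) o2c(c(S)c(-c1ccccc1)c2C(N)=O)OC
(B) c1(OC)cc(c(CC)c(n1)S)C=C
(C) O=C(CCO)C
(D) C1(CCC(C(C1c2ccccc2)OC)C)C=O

C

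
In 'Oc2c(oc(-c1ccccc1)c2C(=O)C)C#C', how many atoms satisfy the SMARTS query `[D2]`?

Check the 17 heavy atoms by environment: 1× o (aromatic, D2) → match; 5× c (aromatic, D3) → no; 5× c (aromatic, D2) → match; 2× O (D1) → no; 1× C (D3) → no; 2× C (D1) → no; 1× C (D2) → match.
Summing the matching environments: 1 + 5 + 1 = 7 matching atoms.

7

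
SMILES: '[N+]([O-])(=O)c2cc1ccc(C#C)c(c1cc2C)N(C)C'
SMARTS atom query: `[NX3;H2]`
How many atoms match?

0

The query [NX3;H2] means: aliphatic N with 3 total connections, two of them H — an -NH2 nitrogen (amine or amide).
Check the 19 heavy atoms by environment: 6× c (aromatic, H0, X3) → no; 4× c (aromatic, H1, X3) → no; 1× N (charge +1, H0, X3) → no; 1× O (charge -1, H0, X1) → no; 1× O (H0, X1) → no; 1× C (H0, X2) → no; 1× C (H1, X2) → no; 3× C (H3, X4) → no; 1× N (H0, X3) → no.
No environment satisfies the query, so 0 matching atoms.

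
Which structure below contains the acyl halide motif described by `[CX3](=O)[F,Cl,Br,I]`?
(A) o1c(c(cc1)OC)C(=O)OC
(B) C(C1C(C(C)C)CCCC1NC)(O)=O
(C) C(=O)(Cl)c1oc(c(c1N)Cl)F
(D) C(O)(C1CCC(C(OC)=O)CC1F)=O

C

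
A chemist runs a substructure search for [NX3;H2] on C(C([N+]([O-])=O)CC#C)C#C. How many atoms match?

0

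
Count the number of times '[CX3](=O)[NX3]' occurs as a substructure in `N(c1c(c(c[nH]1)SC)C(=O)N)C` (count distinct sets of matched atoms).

1

[CX3](=O)[NX3] is the SMARTS for an amide: a carbonyl carbon bonded to a trivalent nitrogen.
Exactly one fragment in the molecule meets all constraints, giving 1 match.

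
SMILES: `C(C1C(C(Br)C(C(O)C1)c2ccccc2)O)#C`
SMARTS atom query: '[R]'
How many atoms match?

Check the 17 heavy atoms by environment: 6× C (in 6-ring) → match; 1× Br (acyclic) → no; 2× O (acyclic) → no; 6× c (aromatic, in 6-ring) → match; 2× C (acyclic) → no.
Summing the matching environments: 6 + 6 = 12 matching atoms.

12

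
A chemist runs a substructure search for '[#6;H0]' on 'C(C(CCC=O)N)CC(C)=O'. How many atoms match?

1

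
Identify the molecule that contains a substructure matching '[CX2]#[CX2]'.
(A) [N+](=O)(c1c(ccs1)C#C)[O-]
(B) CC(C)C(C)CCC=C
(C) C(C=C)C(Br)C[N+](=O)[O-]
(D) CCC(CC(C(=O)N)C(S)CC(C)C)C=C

[CX2]#[CX2] describes a carbon-carbon triple bond (an alkyne).
(A) contains an ethynyl group (-C#CH), which satisfies every atom and bond constraint.
(B) has a vinyl group (-CH=CH2) but the C=C is a double bond; both carbons are CX3, not CX2.
(C) has a vinyl group (-CH=CH2) but the C=C is a double bond; both carbons are CX3, not CX2.
(D) has a vinyl group (-CH=CH2) but the C=C is a double bond; both carbons are CX3, not CX2.
So the answer is (A).

A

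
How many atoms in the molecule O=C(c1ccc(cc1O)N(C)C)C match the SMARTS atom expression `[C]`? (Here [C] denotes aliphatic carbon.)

The query [C] means: uppercase C matches aliphatic (non-aromatic) carbon only.
Check the 13 heavy atoms by environment: 6× c (aromatic) → no; 1× N → no; 4× C → match; 2× O → no.
That gives 4 matching atoms.

4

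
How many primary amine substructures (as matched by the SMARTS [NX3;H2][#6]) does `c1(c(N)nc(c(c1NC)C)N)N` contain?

[NX3;H2][#6] is the SMARTS for a primary amine: a trivalent nitrogen with two H attached to carbon.
The molecule carries 3 separate instances of a primary amino group (-NH2) meeting every constraint; each maps to a distinct set of atoms, giving 3 matches.

3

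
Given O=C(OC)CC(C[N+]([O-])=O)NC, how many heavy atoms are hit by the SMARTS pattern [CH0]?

Check the 12 heavy atoms by environment: 2× C (H2) → no; 1× C (H1) → no; 1× N (H1) → no; 2× C (H3) → no; 1× N (charge +1, H0) → no; 1× O (charge -1, H0) → no; 3× O (H0) → no; 1× C (H0) → match.
That gives 1 matching atom.

1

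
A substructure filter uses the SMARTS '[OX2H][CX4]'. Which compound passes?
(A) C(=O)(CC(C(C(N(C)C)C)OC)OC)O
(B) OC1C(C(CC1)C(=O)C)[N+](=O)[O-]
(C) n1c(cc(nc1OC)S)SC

B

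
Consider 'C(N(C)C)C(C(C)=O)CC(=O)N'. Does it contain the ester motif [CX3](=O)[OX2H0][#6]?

The pattern [CX3](=O)[OX2H0][#6] describes a carbonyl carbon bonded to an oxygen that is itself bonded to carbon (no H on that O) — an ester.
The closest candidate here is a primary amide (-C(=O)NH2), but the carbonyl is bonded to N, not to an O-C linkage. No other fragment satisfies the full query, so there is no match.

No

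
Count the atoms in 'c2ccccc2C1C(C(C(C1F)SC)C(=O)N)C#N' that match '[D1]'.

Check the 19 heavy atoms by environment: 6× C (D3) → no; 1× c (aromatic, D3) → no; 5× c (aromatic, D2) → no; 1× F (D1) → match; 1× O (D1) → match; 2× N (D1) → match; 1× C (D2) → no; 1× S (D2) → no; 1× C (D1) → match.
Summing the matching environments: 1 + 1 + 2 + 1 = 5 matching atoms.

5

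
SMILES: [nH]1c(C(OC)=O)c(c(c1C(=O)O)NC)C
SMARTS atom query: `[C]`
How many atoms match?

5

Check the 15 heavy atoms by environment: 1× n (aromatic) → no; 4× c (aromatic) → no; 5× C → match; 4× O → no; 1× N → no.
That gives 5 matching atoms.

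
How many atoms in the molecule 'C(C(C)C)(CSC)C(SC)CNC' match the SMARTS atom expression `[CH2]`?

Check the 13 heavy atoms by environment: 2× C (H2) → match; 3× C (H1) → no; 1× N (H1) → no; 5× C (H3) → no; 2× S (H0) → no.
That gives 2 matching atoms.

2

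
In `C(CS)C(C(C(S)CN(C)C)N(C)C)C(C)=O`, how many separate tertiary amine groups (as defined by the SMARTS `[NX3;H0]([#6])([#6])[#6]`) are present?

2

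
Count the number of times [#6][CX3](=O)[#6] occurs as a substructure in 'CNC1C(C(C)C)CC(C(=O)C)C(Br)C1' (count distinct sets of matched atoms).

[#6][CX3](=O)[#6] is the SMARTS for a ketone: a carbonyl carbon (no H) flanked by two carbons.
Exactly one fragment in the molecule meets all constraints, giving 1 match.

1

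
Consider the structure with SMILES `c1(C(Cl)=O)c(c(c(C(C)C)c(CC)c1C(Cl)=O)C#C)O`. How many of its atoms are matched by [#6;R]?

The query [#6;R] means: carbon that is part of a ring.
Check the 20 heavy atoms by environment: 6× c (aromatic, in 6-ring) → match; 9× C (acyclic) → no; 3× O (acyclic) → no; 2× Cl (acyclic) → no.
That gives 6 matching atoms.

6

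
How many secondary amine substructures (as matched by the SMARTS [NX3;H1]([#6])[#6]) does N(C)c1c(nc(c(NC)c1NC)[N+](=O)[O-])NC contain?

4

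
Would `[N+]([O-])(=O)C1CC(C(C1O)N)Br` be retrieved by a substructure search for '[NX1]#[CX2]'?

The pattern [NX1]#[CX2] describes a nitrogen triple-bonded to a two-connected carbon — a nitrile.
The closest candidate here is a primary amino group (-NH2), but the nitrogen is NX3 (three connections), not NX1 triple-bonded. No other fragment satisfies the full query, so there is no match.

No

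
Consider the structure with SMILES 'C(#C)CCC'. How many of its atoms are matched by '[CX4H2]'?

2

The query [CX4H2] means: sp3 carbon (X4) with exactly two hydrogens.
Check the 5 heavy atoms by environment: 2× C (H2, X4) → match; 1× C (H3, X4) → no; 1× C (H0, X2) → no; 1× C (H1, X2) → no.
That gives 2 matching atoms.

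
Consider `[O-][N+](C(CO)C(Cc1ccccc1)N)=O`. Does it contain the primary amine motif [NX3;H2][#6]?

Yes

The pattern [NX3;H2][#6] describes a trivalent nitrogen with two H attached to carbon — a primary amine.
The molecule carries a primary amino group (-NH2), whose atoms satisfy every constraint of the query, so the pattern matches.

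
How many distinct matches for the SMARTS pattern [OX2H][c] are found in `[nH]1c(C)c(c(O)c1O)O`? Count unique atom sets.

3

[OX2H][c] is the SMARTS for a phenol: a hydroxyl oxygen attached to an aromatic carbon.
The molecule carries 3 separate instances of a hydroxyl group (-OH) meeting every constraint; each maps to a distinct set of atoms, giving 3 matches.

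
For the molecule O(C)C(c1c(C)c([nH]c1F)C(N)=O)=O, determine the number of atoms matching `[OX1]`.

The query [OX1] means: aliphatic oxygen with one total connection — typically a carbonyl =O or an oxide.
Check the 14 heavy atoms by environment: 1× n (aromatic, X3) → no; 4× c (aromatic, X3) → no; 2× C (X3) → no; 2× O (X1) → match; 1× O (X2) → no; 2× C (X4) → no; 1× F (X1) → no; 1× N (X3) → no.
That gives 2 matching atoms.

2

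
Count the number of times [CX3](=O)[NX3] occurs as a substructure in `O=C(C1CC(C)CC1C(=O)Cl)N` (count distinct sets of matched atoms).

[CX3](=O)[NX3] is the SMARTS for an amide: a carbonyl carbon bonded to a trivalent nitrogen.
Exactly one fragment in the molecule meets all constraints, giving 1 match.

1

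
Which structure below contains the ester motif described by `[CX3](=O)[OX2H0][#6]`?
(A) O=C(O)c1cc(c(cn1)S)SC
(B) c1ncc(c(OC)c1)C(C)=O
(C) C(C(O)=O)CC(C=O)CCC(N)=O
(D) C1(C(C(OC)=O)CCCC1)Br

D

[CX3](=O)[OX2H0][#6] describes a carbonyl carbon bonded to an oxygen that is itself bonded to carbon (no H on that O) (an ester).
(A) has a carboxylic acid group (-C(=O)OH) but the singly-bonded O carries H (OX2H1, not H0).
(B) has a methoxy ether (-OCH3) but the ether oxygen is not adjacent to a C=O carbon.
(C) has a primary amide (-C(=O)NH2) but the carbonyl is bonded to N, not to an O-C linkage.
(D) contains a methyl-ester group (-C(=O)OCH3), which satisfies every atom and bond constraint.
So the answer is (D).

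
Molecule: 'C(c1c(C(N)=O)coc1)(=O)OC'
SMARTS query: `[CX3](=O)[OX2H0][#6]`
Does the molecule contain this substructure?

Yes

The pattern [CX3](=O)[OX2H0][#6] describes a carbonyl carbon bonded to an oxygen that is itself bonded to carbon (no H on that O) — an ester.
The molecule carries a methyl-ester group (-C(=O)OCH3), whose atoms satisfy every constraint of the query, so the pattern matches.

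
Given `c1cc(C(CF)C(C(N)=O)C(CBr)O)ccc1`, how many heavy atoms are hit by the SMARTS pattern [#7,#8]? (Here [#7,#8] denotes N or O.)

The query [#7,#8] means: nitrogen or oxygen (comma = OR).
Check the 17 heavy atoms by environment: 6× C → no; 1× Br → no; 2× O → match; 1× N → match; 1× F → no; 6× c (aromatic) → no.
Summing the matching environments: 2 + 1 = 3 matching atoms.

3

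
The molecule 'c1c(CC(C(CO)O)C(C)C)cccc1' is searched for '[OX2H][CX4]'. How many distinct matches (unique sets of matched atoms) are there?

2

[OX2H][CX4] is the SMARTS for an aliphatic alcohol: a hydroxyl oxygen bound to an sp3 (X4) carbon.
The molecule carries 2 separate instances of a hydroxyl group (-OH) meeting every constraint; each maps to a distinct set of atoms, giving 2 matches.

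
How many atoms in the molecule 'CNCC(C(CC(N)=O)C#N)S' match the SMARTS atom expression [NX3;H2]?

The query [NX3;H2] means: aliphatic N with 3 total connections, two of them H — an -NH2 nitrogen (amine or amide).
Check the 12 heavy atoms by environment: 2× C (H2, X4) → no; 2× C (H1, X4) → no; 1× S (H1, X2) → no; 1× C (H0, X2) → no; 1× N (H0, X1) → no; 1× C (H0, X3) → no; 1× O (H0, X1) → no; 1× N (H2, X3) → match; 1× N (H1, X3) → no; 1× C (H3, X4) → no.
That gives 1 matching atom.

1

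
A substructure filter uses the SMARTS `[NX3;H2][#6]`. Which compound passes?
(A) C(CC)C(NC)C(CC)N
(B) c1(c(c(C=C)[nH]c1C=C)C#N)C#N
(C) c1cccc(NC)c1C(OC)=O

[NX3;H2][#6] describes a trivalent nitrogen with two H attached to carbon (a primary amine).
(A) contains a primary amino group (-NH2), which satisfies every atom and bond constraint.
(B) has a nitrile (-C#N) but the nitrogen is NX1 (triple-bonded), not NX3 with two H.
(C) has an N-methylamino group (-NHCH3) but the nitrogen bears two carbons and only one H (H1), not H2.
So the answer is (A).

A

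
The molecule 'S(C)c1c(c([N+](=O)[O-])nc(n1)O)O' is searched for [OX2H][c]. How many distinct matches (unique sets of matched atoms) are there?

[OX2H][c] is the SMARTS for a phenol: a hydroxyl oxygen attached to an aromatic carbon.
The molecule carries 2 separate instances of a hydroxyl group (-OH) meeting every constraint; each maps to a distinct set of atoms, giving 2 matches.

2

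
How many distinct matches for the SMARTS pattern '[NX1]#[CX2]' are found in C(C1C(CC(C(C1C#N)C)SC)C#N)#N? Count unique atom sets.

3

[NX1]#[CX2] is the SMARTS for a nitrile: a nitrogen triple-bonded to a two-connected carbon.
The molecule carries 3 separate instances of a nitrile (-C#N) meeting every constraint; each maps to a distinct set of atoms, giving 3 matches.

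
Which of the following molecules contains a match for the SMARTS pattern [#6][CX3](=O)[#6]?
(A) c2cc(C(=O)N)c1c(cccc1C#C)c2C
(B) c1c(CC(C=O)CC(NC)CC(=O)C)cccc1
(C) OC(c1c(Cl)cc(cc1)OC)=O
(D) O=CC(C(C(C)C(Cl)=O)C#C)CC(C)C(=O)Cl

B

[#6][CX3](=O)[#6] describes a carbonyl carbon (no H) flanked by two carbons (a ketone).
(A) has a primary amide (-C(=O)NH2) but one neighbour of the carbonyl carbon is N, not C.
(B) contains an acetyl/ketone group (-C(=O)CH3), which satisfies every atom and bond constraint.
(C) has a carboxylic acid group (-C(=O)OH) but one neighbour of the carbonyl carbon is O, not C.
(D) has an aldehyde (-CHO) but the carbonyl carbon has H1, so it is not flanked by two carbons.
So the answer is (B).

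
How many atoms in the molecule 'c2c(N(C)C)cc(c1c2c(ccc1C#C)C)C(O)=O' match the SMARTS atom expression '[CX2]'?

2

The query [CX2] means: C with X2: aliphatic carbon with exactly 2 total connections.
Check the 19 heavy atoms by environment: 10× c (aromatic, X3) → no; 2× C (X2) → match; 1× C (X3) → no; 1× O (X1) → no; 1× O (X2) → no; 1× N (X3) → no; 3× C (X4) → no.
That gives 2 matching atoms.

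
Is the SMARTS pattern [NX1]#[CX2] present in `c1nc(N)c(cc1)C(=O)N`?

The pattern [NX1]#[CX2] describes a nitrogen triple-bonded to a two-connected carbon — a nitrile.
The closest candidate here is a primary amino group (-NH2), but the nitrogen is NX3 (three connections), not NX1 triple-bonded. No other fragment satisfies the full query, so there is no match.

No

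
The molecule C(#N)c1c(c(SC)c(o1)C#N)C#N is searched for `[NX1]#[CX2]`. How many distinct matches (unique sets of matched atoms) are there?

3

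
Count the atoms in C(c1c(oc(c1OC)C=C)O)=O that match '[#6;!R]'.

The query [#6;!R] means: carbon not in any ring.
Check the 12 heavy atoms by environment: 1× o (aromatic, in 5-ring) → no; 4× c (aromatic, in 5-ring) → no; 4× C (acyclic) → match; 3× O (acyclic) → no.
That gives 4 matching atoms.

4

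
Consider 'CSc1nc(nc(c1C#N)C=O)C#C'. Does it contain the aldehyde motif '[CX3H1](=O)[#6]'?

The pattern [CX3H1](=O)[#6] describes an sp2 carbon with one H, double-bonded to O and single-bonded to carbon — an aldehyde.
The molecule carries an aldehyde (-CHO), whose atoms satisfy every constraint of the query, so the pattern matches.

Yes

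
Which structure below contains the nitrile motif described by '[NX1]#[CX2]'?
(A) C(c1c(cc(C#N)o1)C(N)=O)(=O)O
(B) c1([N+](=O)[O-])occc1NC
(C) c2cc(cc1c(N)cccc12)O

[NX1]#[CX2] describes a nitrogen triple-bonded to a two-connected carbon (a nitrile).
(A) contains a nitrile (-C#N), which satisfies every atom and bond constraint.
(B) has a nitro group (-[N+](=O)[O-]) but there is no C#N triple bond.
(C) has a primary amino group (-NH2) but the nitrogen is NX3 (three connections), not NX1 triple-bonded.
So the answer is (A).

A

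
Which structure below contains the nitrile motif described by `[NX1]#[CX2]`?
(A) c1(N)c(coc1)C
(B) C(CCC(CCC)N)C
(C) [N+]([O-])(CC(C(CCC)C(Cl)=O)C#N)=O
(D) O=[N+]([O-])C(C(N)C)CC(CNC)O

C

[NX1]#[CX2] describes a nitrogen triple-bonded to a two-connected carbon (a nitrile).
(A) has a primary amino group (-NH2) but the nitrogen is NX3 (three connections), not NX1 triple-bonded.
(B) has a primary amino group (-NH2) but the nitrogen is NX3 (three connections), not NX1 triple-bonded.
(C) contains a nitrile (-C#N), which satisfies every atom and bond constraint.
(D) has a nitro group (-[N+](=O)[O-]) but there is no C#N triple bond.
So the answer is (C).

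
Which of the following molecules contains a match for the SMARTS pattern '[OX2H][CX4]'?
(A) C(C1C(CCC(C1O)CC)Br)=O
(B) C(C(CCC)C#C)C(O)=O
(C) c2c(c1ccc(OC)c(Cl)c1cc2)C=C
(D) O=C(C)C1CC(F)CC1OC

A

[OX2H][CX4] describes a hydroxyl oxygen bound to an sp3 (X4) carbon (an aliphatic alcohol).
(A) contains a hydroxyl group (-OH), which satisfies every atom and bond constraint.
(B) has a carboxylic acid group (-C(=O)OH) but the -OH is on a CX3 carbonyl carbon, not a CX4 carbon.
(C) has a methoxy ether (-OCH3) but the oxygen has H0 (ether), not H1.
(D) has a methoxy ether (-OCH3) but the oxygen has H0 (ether), not H1.
So the answer is (A).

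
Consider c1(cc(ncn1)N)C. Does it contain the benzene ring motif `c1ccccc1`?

The pattern c1ccccc1 describes six aromatic carbons in a ring — a benzene ring.
The closest candidate here is a methyl group (-CH3), but no six-membered all-carbon aromatic ring is present. No other fragment satisfies the full query, so there is no match.

No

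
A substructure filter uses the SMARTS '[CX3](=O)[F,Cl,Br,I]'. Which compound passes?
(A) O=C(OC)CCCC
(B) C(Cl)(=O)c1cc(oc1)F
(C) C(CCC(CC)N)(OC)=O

[CX3](=O)[F,Cl,Br,I] describes a carbonyl carbon bonded to a halogen (an acyl halide).
(A) has a methyl-ester group (-C(=O)OCH3) but the carbonyl is bonded to -O-C, not to a halogen.
(B) contains an acyl chloride (-C(=O)Cl), which satisfies every atom and bond constraint.
(C) has a methyl-ester group (-C(=O)OCH3) but the carbonyl is bonded to -O-C, not to a halogen.
So the answer is (B).

B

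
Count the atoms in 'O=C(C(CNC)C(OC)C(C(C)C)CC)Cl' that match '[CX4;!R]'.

The query [CX4;!R] means: aliphatic carbon with four total connections, not in a ring.
Check the 16 heavy atoms by environment: 11× C (X4, acyclic) → match; 1× N (X3, acyclic) → no; 1× C (X3, acyclic) → no; 1× O (X1, acyclic) → no; 1× Cl (X1, acyclic) → no; 1× O (X2, acyclic) → no.
That gives 11 matching atoms.

11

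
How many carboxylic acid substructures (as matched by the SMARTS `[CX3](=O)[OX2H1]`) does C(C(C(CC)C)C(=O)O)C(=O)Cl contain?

1

[CX3](=O)[OX2H1] is the SMARTS for a carboxylic acid: an sp2 carbon double-bonded to O and single-bonded to an -OH oxygen.
Exactly one fragment in the molecule meets all constraints, giving 1 match.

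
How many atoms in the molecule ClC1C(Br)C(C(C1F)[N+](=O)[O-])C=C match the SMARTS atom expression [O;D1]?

Check the 13 heavy atoms by environment: 5× C (D3) → no; 1× Cl (D1) → no; 1× Br (D1) → no; 1× F (D1) → no; 1× C (D2) → no; 1× C (D1) → no; 1× N (charge +1, D3) → no; 1× O (charge -1, D1) → match; 1× O (D1) → match.
Summing the matching environments: 1 + 1 = 2 matching atoms.

2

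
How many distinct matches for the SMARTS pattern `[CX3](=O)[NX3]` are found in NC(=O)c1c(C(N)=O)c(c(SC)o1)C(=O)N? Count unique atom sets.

[CX3](=O)[NX3] is the SMARTS for an amide: a carbonyl carbon bonded to a trivalent nitrogen.
The molecule carries 3 separate instances of a primary amide (-C(=O)NH2) meeting every constraint; each maps to a distinct set of atoms, giving 3 matches.

3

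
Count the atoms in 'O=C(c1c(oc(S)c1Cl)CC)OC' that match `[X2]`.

3

The query [X2] means: any atom with exactly two total connections (bonds + H).
Check the 13 heavy atoms by environment: 1× o (aromatic, X2) → match; 4× c (aromatic, X3) → no; 1× C (X3) → no; 1× O (X1) → no; 1× O (X2) → match; 3× C (X4) → no; 1× S (X2) → match; 1× Cl (X1) → no.
Summing the matching environments: 1 + 1 + 1 = 3 matching atoms.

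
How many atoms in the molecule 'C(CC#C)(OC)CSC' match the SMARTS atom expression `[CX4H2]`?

2

Check the 9 heavy atoms by environment: 2× C (H2, X4) → match; 1× C (H1, X4) → no; 1× O (H0, X2) → no; 2× C (H3, X4) → no; 1× C (H0, X2) → no; 1× C (H1, X2) → no; 1× S (H0, X2) → no.
That gives 2 matching atoms.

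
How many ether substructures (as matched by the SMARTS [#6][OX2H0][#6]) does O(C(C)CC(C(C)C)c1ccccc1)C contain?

[#6][OX2H0][#6] is the SMARTS for an ether: an aliphatic oxygen bridging two carbons with no H on the oxygen.
Exactly one fragment in the molecule meets all constraints, giving 1 match.

1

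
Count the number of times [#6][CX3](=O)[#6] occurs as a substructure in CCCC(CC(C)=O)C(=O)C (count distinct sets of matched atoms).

2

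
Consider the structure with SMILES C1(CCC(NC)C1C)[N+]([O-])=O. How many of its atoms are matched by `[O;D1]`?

2

The query [O;D1] means: aliphatic oxygen bonded to exactly one heavy atom.
Check the 11 heavy atoms by environment: 2× C (D2) → no; 3× C (D3) → no; 2× C (D1) → no; 1× N (charge +1, D3) → no; 1× O (charge -1, D1) → match; 1× O (D1) → match; 1× N (D2) → no.
Summing the matching environments: 1 + 1 = 2 matching atoms.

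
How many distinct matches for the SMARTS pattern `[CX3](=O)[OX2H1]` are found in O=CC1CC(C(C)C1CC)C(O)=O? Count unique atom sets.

1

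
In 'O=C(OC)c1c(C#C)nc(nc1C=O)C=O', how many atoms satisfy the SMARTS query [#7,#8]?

The query [#7,#8] means: nitrogen or oxygen (comma = OR).
Check the 16 heavy atoms by environment: 2× n (aromatic) → match; 4× c (aromatic) → no; 6× C → no; 4× O → match.
Summing the matching environments: 2 + 4 = 6 matching atoms.

6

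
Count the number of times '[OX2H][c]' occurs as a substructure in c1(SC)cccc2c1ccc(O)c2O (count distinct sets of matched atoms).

2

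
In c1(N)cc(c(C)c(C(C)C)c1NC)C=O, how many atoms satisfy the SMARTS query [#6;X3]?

The query [#6;X3] means: any carbon (aromatic or not) with three total connections.
Check the 15 heavy atoms by environment: 6× c (aromatic, X3) → match; 5× C (X4) → no; 1× C (X3) → match; 1× O (X1) → no; 2× N (X3) → no.
Summing the matching environments: 6 + 1 = 7 matching atoms.

7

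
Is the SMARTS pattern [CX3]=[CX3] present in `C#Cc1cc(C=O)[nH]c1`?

No

The pattern [CX3]=[CX3] describes a non-aromatic C=C double bond between two sp2 carbons — an alkene.
The closest candidate here is an ethynyl group (-C#CH), but the C-C bond is a triple bond, not a double bond. No other fragment satisfies the full query, so there is no match.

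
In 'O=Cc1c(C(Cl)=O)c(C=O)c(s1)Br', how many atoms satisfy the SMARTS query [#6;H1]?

The query [#6;H1] means: any carbon bearing exactly one hydrogen.
Check the 13 heavy atoms by environment: 1× s (aromatic, H0) → no; 4× c (aromatic, H0) → no; 2× C (H1) → match; 3× O (H0) → no; 1× C (H0) → no; 1× Cl (H0) → no; 1× Br (H0) → no.
That gives 2 matching atoms.

2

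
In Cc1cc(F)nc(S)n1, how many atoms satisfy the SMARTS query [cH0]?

3

The query [cH0] means: aromatic carbon with no attached hydrogen (substituted or ring-fusion).
Check the 9 heavy atoms by environment: 2× n (aromatic, H0) → no; 3× c (aromatic, H0) → match; 1× c (aromatic, H1) → no; 1× C (H3) → no; 1× F (H0) → no; 1× S (H1) → no.
That gives 3 matching atoms.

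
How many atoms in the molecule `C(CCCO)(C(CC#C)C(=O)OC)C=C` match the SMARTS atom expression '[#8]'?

The query [#8] means: #8 matches any oxygen atom.
Check the 15 heavy atoms by environment: 12× C → no; 3× O → match.
That gives 3 matching atoms.

3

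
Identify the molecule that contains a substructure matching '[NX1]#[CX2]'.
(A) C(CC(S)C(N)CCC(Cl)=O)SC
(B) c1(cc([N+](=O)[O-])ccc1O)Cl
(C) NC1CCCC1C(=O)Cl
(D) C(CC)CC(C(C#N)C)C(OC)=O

D

[NX1]#[CX2] describes a nitrogen triple-bonded to a two-connected carbon (a nitrile).
(A) has a primary amino group (-NH2) but the nitrogen is NX3 (three connections), not NX1 triple-bonded.
(B) has a nitro group (-[N+](=O)[O-]) but there is no C#N triple bond.
(C) has a primary amino group (-NH2) but the nitrogen is NX3 (three connections), not NX1 triple-bonded.
(D) contains a nitrile (-C#N), which satisfies every atom and bond constraint.
So the answer is (D).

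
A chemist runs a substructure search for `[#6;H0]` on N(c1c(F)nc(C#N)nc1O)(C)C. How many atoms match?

The query [#6;H0] means: any carbon with no attached hydrogen.
Check the 13 heavy atoms by environment: 2× n (aromatic, H0) → no; 4× c (aromatic, H0) → match; 1× F (H0) → no; 1× C (H0) → match; 2× N (H0) → no; 2× C (H3) → no; 1× O (H1) → no.
Summing the matching environments: 4 + 1 = 5 matching atoms.

5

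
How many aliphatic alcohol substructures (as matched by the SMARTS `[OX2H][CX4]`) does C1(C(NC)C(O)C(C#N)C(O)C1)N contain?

[OX2H][CX4] is the SMARTS for an aliphatic alcohol: a hydroxyl oxygen bound to an sp3 (X4) carbon.
The molecule carries 2 separate instances of a hydroxyl group (-OH) meeting every constraint; each maps to a distinct set of atoms, giving 2 matches.

2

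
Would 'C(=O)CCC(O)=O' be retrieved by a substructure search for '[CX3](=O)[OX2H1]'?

Yes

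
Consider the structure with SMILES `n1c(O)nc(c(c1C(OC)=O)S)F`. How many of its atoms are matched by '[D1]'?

The query [D1] means: atom with exactly one heavy-atom neighbour (degree 1).
Check the 13 heavy atoms by environment: 2× n (aromatic, D2) → no; 4× c (aromatic, D3) → no; 1× S (D1) → match; 2× O (D1) → match; 1× F (D1) → match; 1× C (D3) → no; 1× O (D2) → no; 1× C (D1) → match.
Summing the matching environments: 1 + 2 + 1 + 1 = 5 matching atoms.

5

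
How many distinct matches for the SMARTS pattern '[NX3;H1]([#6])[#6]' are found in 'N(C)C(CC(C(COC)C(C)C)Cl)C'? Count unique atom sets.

[NX3;H1]([#6])[#6] is the SMARTS for a secondary amine: a trivalent nitrogen with one H, bonded to two carbons.
Exactly one fragment in the molecule meets all constraints, giving 1 match.

1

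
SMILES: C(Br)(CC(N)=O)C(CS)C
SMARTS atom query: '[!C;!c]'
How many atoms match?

The query [!C;!c] means: neither aliphatic nor aromatic carbon — same as [!#6].
Check the 10 heavy atoms by environment: 6× C → no; 1× S → match; 1× O → match; 1× N → match; 1× Br → match.
Summing the matching environments: 1 + 1 + 1 + 1 = 4 matching atoms.

4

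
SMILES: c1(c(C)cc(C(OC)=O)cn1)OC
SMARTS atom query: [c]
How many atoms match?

5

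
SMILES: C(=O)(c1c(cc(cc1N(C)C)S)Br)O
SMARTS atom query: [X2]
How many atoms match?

2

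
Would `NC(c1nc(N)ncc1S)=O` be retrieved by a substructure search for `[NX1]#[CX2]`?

The pattern [NX1]#[CX2] describes a nitrogen triple-bonded to a two-connected carbon — a nitrile.
The closest candidate here is a primary amino group (-NH2), but the nitrogen is NX3 (three connections), not NX1 triple-bonded. No other fragment satisfies the full query, so there is no match.

No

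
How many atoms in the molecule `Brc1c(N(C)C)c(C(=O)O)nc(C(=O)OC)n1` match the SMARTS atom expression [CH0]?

2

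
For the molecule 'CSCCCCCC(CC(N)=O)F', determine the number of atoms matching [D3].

2

Check the 13 heavy atoms by environment: 6× C (D2) → no; 2× C (D3) → match; 1× O (D1) → no; 1× N (D1) → no; 1× S (D2) → no; 1× C (D1) → no; 1× F (D1) → no.
That gives 2 matching atoms.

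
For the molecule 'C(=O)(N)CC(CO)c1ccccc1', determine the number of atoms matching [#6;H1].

6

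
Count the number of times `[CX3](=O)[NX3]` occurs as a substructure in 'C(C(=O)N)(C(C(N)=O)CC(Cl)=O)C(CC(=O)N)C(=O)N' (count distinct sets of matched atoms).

[CX3](=O)[NX3] is the SMARTS for an amide: a carbonyl carbon bonded to a trivalent nitrogen.
The molecule carries 4 separate instances of a primary amide (-C(=O)NH2) meeting every constraint; each maps to a distinct set of atoms, giving 4 matches.

4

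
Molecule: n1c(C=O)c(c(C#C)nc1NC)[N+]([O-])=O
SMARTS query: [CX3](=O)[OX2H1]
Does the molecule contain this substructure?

The pattern [CX3](=O)[OX2H1] describes an sp2 carbon double-bonded to O and single-bonded to an -OH oxygen — a carboxylic acid.
The closest candidate here is an aldehyde (-CHO), but there is no singly-bonded oxygen on the carbonyl carbon. No other fragment satisfies the full query, so there is no match.

No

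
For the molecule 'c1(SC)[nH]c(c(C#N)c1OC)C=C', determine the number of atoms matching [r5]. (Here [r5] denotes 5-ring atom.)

5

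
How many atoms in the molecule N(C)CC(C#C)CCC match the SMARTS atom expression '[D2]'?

The query [D2] means: atom with exactly two heavy-atom neighbours.
Check the 9 heavy atoms by environment: 4× C (D2) → match; 1× C (D3) → no; 3× C (D1) → no; 1× N (D2) → match.
Summing the matching environments: 4 + 1 = 5 matching atoms.

5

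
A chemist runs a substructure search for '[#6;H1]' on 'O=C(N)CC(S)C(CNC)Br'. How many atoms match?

2

The query [#6;H1] means: any carbon bearing exactly one hydrogen.
Check the 11 heavy atoms by environment: 2× C (H2) → no; 2× C (H1) → match; 1× S (H1) → no; 1× N (H1) → no; 1× C (H3) → no; 1× C (H0) → no; 1× O (H0) → no; 1× N (H2) → no; 1× Br (H0) → no.
That gives 2 matching atoms.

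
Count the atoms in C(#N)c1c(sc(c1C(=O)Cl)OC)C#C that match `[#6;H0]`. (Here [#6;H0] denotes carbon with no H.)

7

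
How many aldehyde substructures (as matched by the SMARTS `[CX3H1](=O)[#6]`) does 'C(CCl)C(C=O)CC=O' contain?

2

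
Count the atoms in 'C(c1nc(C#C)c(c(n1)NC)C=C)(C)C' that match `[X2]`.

The query [X2] means: any atom with exactly two total connections (bonds + H).
Check the 15 heavy atoms by environment: 2× n (aromatic, X2) → match; 4× c (aromatic, X3) → no; 2× C (X2) → match; 2× C (X3) → no; 1× N (X3) → no; 4× C (X4) → no.
Summing the matching environments: 2 + 2 = 4 matching atoms.

4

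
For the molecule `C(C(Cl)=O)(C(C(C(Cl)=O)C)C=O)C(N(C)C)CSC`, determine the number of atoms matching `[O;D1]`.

3

The query [O;D1] means: aliphatic oxygen bonded to exactly one heavy atom.
Check the 19 heavy atoms by environment: 2× C (D2) → no; 6× C (D3) → no; 4× C (D1) → no; 1× S (D2) → no; 3× O (D1) → match; 2× Cl (D1) → no; 1× N (D3) → no.
That gives 3 matching atoms.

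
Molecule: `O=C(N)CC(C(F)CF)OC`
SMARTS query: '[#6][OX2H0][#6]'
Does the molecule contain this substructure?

Yes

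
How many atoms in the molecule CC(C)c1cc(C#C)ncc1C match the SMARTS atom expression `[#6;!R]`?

6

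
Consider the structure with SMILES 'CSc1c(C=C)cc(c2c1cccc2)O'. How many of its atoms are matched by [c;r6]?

10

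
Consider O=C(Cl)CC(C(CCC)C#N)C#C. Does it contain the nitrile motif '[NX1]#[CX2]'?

The pattern [NX1]#[CX2] describes a nitrogen triple-bonded to a two-connected carbon — a nitrile.
The molecule carries a nitrile (-C#N), whose atoms satisfy every constraint of the query, so the pattern matches.

Yes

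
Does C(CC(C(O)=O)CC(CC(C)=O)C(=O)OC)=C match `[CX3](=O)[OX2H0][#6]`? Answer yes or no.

Yes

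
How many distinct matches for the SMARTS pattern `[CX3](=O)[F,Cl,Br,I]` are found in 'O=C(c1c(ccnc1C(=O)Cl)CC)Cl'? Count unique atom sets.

[CX3](=O)[F,Cl,Br,I] is the SMARTS for an acyl halide: a carbonyl carbon bonded to a halogen.
The molecule carries 2 separate instances of an acyl chloride (-C(=O)Cl) meeting every constraint; each maps to a distinct set of atoms, giving 2 matches.

2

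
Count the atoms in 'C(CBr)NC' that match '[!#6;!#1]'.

2

The query [!#6;!#1] means: not carbon and not hydrogen — any heteroatom.
Check the 5 heavy atoms by environment: 3× C → no; 1× Br → match; 1× N → match.
Summing the matching environments: 1 + 1 = 2 matching atoms.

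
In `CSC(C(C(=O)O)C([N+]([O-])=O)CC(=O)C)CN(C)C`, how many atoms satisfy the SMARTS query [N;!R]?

2

The query [N;!R] means: aliphatic nitrogen not in a ring.
Check the 19 heavy atoms by environment: 11× C (acyclic) → no; 1× N (acyclic) → match; 4× O (acyclic) → no; 1× N (charge +1, acyclic) → match; 1× O (charge -1, acyclic) → no; 1× S (acyclic) → no.
Summing the matching environments: 1 + 1 = 2 matching atoms.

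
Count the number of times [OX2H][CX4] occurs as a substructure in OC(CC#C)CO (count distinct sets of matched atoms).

2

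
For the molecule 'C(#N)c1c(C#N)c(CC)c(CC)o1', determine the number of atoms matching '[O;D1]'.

0

Check the 13 heavy atoms by environment: 1× o (aromatic, D2) → no; 4× c (aromatic, D3) → no; 4× C (D2) → no; 2× N (D1) → no; 2× C (D1) → no.
No environment satisfies the query, so 0 matching atoms.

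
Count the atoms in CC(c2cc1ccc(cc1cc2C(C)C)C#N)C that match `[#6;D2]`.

6

Check the 18 heavy atoms by environment: 5× c (aromatic, D3) → no; 5× c (aromatic, D2) → match; 2× C (D3) → no; 4× C (D1) → no; 1× C (D2) → match; 1× N (D1) → no.
Summing the matching environments: 5 + 1 = 6 matching atoms.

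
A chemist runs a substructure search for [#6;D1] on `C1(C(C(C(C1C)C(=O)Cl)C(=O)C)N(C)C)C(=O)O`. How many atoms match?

4

Check the 18 heavy atoms by environment: 8× C (D3) → no; 4× O (D1) → no; 4× C (D1) → match; 1× Cl (D1) → no; 1× N (D3) → no.
That gives 4 matching atoms.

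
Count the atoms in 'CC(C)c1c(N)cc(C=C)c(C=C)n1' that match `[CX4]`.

Check the 14 heavy atoms by environment: 1× n (aromatic, X2) → no; 5× c (aromatic, X3) → no; 3× C (X4) → match; 4× C (X3) → no; 1× N (X3) → no.
That gives 3 matching atoms.

3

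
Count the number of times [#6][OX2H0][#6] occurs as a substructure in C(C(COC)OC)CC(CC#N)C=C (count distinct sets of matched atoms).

[#6][OX2H0][#6] is the SMARTS for an ether: an aliphatic oxygen bridging two carbons with no H on the oxygen.
The molecule carries 2 separate instances of a methoxy ether (-OCH3) meeting every constraint; each maps to a distinct set of atoms, giving 2 matches.

2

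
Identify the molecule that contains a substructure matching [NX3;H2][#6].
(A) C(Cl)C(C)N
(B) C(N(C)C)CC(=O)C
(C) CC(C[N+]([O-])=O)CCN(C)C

A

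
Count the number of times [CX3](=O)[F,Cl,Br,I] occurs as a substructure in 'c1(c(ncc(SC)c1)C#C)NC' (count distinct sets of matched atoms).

0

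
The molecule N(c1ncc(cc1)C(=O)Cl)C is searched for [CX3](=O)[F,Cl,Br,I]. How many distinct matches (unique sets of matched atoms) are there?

1

[CX3](=O)[F,Cl,Br,I] is the SMARTS for an acyl halide: a carbonyl carbon bonded to a halogen.
Exactly one fragment in the molecule meets all constraints, giving 1 match.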